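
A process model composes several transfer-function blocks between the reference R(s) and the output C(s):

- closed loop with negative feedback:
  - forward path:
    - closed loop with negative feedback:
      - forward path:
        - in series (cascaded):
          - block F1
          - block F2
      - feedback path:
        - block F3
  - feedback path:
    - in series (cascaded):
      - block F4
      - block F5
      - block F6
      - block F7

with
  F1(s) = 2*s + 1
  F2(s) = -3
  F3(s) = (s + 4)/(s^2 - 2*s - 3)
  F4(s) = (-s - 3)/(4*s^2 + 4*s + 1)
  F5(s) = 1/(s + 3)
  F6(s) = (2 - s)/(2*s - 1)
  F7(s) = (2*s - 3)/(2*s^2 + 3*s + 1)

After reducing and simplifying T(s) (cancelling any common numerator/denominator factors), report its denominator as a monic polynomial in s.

(1) series reduction of F1, F2, giving -6*s - 3
(2) close the feedback loop around (F1*F2), F3, giving (6*s^3 - 9*s^2 - 24*s - 9)/(5*s^2 + 29*s + 15)
(3) cascade F4, F5, F6, F7, giving (2*s^2 - 7*s + 6)/(16*s^5 + 32*s^4 + 16*s^3 - 4*s^2 - 5*s - 1)
(4) reduce the feedback loop with forward [(F1*F2)/(1+(F1*F2)*F3)] and return (F4*F5*F6*F7), giving (48*s^6 - 48*s^5 - 240*s^4 - 156*s^3 + 21*s^2 + 42*s + 9)/(40*s^5 + 252*s^4 + 232*s^3 - 42*s^2 + 22*s - 69)
No further cancellation is possible in the step-4 result, so that is T(s). Its denominator becomes monic after dividing by the leading coefficient 40.

Therefore the answer is s^5 + 63*s^4/10 + 29*s^3/5 - 21*s^2/20 + 11*s/20 - 69/40.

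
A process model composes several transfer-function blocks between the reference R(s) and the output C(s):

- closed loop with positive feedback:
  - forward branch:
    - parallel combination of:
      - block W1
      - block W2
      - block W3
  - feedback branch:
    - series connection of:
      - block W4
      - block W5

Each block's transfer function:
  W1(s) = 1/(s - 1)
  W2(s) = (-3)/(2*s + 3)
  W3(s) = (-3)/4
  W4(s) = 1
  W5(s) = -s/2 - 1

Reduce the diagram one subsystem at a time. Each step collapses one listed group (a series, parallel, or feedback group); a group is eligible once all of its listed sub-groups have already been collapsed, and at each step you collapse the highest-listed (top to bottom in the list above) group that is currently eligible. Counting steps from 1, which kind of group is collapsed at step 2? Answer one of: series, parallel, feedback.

Reducing step by step:

Step 1 - reduce the parallel group W1, W2, W3
Step 2 - multiply W4, W5 (series)
Step 3 - close the feedback loop around (W1+W2+W3), (W4*W5)
The group at step 2 is a series group.

Answer: series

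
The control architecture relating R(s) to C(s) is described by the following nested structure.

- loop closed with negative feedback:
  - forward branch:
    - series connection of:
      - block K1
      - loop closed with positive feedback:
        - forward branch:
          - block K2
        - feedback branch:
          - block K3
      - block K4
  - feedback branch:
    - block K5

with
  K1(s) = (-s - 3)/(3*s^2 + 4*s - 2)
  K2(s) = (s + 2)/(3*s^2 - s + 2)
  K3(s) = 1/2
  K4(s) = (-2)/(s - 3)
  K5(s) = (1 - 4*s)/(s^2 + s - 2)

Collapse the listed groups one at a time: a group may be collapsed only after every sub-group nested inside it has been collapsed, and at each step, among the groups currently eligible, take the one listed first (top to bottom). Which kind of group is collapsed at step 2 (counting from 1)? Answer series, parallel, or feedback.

Answer: series

Working:
(1) close the feedback loop around K2, K3
(2) reduce the series chain K1, [K2/(1-K2*K3)], K4
(3) apply the feedback formula to (K1*[K2/(1-K2*K3)]*K4), K5
Step 2 collapses a series group.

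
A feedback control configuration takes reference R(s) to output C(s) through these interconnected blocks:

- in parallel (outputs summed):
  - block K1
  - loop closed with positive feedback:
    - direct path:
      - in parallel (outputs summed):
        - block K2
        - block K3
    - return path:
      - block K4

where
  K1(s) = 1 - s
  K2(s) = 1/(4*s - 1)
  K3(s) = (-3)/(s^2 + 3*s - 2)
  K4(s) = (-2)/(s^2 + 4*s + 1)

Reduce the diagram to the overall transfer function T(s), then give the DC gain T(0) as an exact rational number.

1. add K2, K3 (parallel) gives (s^2 - 9*s + 1)/(4*s^3 + 11*s^2 - 11*s + 2)
2. collapse the loop ((K2+K3) forward, K4 return) gives (s^4 - 5*s^3 - 34*s^2 - 5*s + 1)/(4*s^5 + 27*s^4 + 37*s^3 - 29*s^2 - 21*s + 4)
3. combine K1, [(K2+K3)/(1-(K2+K3)*K4)] in parallel gives (-4*s^6 - 23*s^5 - 9*s^4 + 61*s^3 - 42*s^2 - 30*s + 5)/(4*s^5 + 27*s^4 + 37*s^3 - 29*s^2 - 21*s + 4)
The step-3 result is T(s). Setting s = 0: T(0) = 5/4.

Hence the answer: 5/4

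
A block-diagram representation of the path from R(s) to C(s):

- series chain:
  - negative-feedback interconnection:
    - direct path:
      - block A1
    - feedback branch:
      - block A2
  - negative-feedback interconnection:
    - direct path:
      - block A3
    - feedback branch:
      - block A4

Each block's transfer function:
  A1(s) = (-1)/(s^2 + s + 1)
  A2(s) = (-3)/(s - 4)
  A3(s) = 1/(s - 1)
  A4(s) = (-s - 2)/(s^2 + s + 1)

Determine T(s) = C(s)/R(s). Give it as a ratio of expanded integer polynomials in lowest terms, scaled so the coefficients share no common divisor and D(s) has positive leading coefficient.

Answer: (-s^3 + 3*s^2 + 3*s + 4)/(s^6 - 3*s^5 - 4*s^4 - s^3 + 12*s^2 + 10*s + 3)

Working:
(1) apply the feedback formula to A1, A2 gives (4 - s)/(s^3 - 3*s^2 - 3*s - 1)
(2) collapse the loop (A3 forward, A4 return) gives (s^2 + s + 1)/(s^3 - s - 3)
(3) series reduction of [A1/(1+A1*A2)], [A3/(1+A3*A4)], giving the overall T(s)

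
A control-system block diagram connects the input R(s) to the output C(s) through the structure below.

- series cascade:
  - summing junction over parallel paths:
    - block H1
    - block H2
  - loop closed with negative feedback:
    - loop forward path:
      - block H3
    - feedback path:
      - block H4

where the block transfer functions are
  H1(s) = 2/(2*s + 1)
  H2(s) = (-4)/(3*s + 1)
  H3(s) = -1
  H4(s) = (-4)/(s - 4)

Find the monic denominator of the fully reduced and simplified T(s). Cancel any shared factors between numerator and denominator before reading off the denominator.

The answer is s^3 + 5*s^2/6 + s/6.

Reasoning:
Step 1 - combine H1, H2 in parallel = (-2*s - 2)/(6*s^2 + 5*s + 1)
Step 2 - apply the feedback formula to H3, H4 = (4 - s)/s
Step 3 - multiply (H1+H2), [H3/(1+H3*H4)] (series) = (2*s^2 - 6*s - 8)/(6*s^3 + 5*s^2 + s)
That last expression is T(s), already simplified. Scaling its denominator by 1/6 (the reciprocal of the leading coefficient) yields the monic denominator.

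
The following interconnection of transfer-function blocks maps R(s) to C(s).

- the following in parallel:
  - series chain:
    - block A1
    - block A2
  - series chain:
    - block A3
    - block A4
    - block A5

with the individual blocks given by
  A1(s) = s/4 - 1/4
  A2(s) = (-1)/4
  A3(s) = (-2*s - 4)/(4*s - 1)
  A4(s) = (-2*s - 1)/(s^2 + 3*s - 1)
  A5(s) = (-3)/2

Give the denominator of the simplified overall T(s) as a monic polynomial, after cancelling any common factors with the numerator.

Answer: s^3 + 11*s^2/4 - 7*s/4 + 1/4

Working:
(1) series reduction of A1, A2, giving 1/16 - s/16
(2) multiply A3, A4, A5 (series), giving (-6*s^2 - 15*s - 6)/(4*s^3 + 11*s^2 - 7*s + 1)
(3) reduce the parallel group (A1*A2), (A3*A4*A5), giving (-4*s^4 - 7*s^3 - 78*s^2 - 248*s - 95)/(64*s^3 + 176*s^2 - 112*s + 16)
T(s) is the step-3 result (common factors already cancelled). Leading coefficient of the denominator: 64. Divide through by 64 for the monic polynomial.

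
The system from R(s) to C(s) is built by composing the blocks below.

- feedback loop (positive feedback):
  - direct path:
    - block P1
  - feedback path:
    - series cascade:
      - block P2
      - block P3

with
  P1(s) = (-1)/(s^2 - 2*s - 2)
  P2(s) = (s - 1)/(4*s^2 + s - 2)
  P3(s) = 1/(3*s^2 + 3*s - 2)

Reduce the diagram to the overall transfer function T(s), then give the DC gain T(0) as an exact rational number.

Reducing step by step:

Step 1. series reduction of P2, P3 = (s - 1)/(12*s^4 + 15*s^3 - 11*s^2 - 8*s + 4)
Step 2. reduce the feedback loop with forward P1 and return (P2*P3) = (-12*s^4 - 15*s^3 + 11*s^2 + 8*s - 4)/(12*s^6 - 9*s^5 - 65*s^4 - 16*s^3 + 42*s^2 + 9*s - 9)
That last expression is T(s); at s = 0 only the constant terms survive, so T(0) = -4/(-9) = 4/9.

Answer: 4/9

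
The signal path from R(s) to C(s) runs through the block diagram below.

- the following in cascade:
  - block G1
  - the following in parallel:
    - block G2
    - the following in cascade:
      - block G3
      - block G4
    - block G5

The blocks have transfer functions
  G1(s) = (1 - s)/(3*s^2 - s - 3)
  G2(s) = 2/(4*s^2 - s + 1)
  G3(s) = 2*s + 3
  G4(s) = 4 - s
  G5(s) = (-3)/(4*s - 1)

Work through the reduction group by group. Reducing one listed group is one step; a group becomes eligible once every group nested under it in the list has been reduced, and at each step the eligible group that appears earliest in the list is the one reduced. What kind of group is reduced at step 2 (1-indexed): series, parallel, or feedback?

Step 1. series reduction of G3, G4
Step 2. parallel reduction of G2, (G3*G4), G5
Step 3. reduce the series chain G1, (G2+(G3*G4)+G5)
At step 2 the group reduced is parallel.

Final answer: parallel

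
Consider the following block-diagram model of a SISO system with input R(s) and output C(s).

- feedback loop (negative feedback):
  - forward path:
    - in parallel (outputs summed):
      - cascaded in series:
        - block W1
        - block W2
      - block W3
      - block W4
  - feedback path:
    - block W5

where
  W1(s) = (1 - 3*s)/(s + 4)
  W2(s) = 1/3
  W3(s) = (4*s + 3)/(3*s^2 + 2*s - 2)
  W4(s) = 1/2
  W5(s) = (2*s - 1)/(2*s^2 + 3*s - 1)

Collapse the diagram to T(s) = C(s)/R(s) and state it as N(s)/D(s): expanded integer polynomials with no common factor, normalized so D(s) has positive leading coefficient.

Step 1: cascade W1, W2 = (1 - 3*s)/(3*s + 12)
Step 2: combine (W1*W2), W3, W4 in parallel = (-9*s^3 + 60*s^2 + 148*s + 44)/(18*s^3 + 84*s^2 + 36*s - 48)
Step 3: reduce the feedback loop with forward ((W1*W2)+W3+W4) and return W5 - this is the overall T(s), already in the required normalized form

Final answer: (-18*s^5 + 93*s^4 + 485*s^3 + 472*s^2 - 16*s - 44)/(36*s^5 + 204*s^4 + 435*s^3 + 164*s^2 - 240*s + 4)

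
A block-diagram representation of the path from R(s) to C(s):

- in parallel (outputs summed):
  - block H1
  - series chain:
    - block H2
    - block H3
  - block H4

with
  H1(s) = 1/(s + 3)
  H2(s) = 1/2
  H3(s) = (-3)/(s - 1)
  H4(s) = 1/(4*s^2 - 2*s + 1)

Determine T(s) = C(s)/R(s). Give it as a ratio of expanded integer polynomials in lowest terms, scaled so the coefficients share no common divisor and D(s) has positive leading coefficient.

Step 1. cascade H2, H3 = (-3)/(2*s - 2)
Step 2. reduce the parallel group H1, (H2*H3), H4, which is the overall transfer function T(s) = C(s)/R(s) in lowest terms

Therefore the answer is (-4*s^3 - 40*s^2 + 25*s - 17)/(8*s^4 + 12*s^3 - 30*s^2 + 16*s - 6).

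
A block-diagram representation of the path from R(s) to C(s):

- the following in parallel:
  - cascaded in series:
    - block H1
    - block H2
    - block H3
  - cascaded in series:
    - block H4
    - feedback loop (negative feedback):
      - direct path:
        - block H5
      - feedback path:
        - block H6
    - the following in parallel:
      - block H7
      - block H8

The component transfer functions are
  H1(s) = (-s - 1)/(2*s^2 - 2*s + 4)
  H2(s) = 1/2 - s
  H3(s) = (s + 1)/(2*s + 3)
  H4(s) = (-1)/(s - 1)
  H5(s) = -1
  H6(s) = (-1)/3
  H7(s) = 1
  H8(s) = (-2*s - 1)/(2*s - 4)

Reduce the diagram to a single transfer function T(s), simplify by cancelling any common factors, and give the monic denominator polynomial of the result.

(1) reduce the series chain H1, H2, H3; result (2*s^3 + 3*s^2 - 1)/(8*s^3 + 4*s^2 + 4*s + 24)
(2) collapse the loop (H5 forward, H6 return); result (-3)/4
(3) reduce the parallel group H7, H8; result (-5)/(2*s - 4)
(4) series reduction of H4, [H5/(1+H5*H6)], (H7+H8); result (-15)/(8*s^2 - 24*s + 16)
(5) parallel reduction of (H1*H2*H3), (H4*[H5/(1+H5*H6)]*(H7+H8)); result (4*s^5 - 6*s^4 - 40*s^3 - 5*s^2 - 9*s - 94)/(16*s^5 - 40*s^4 + 16*s^3 + 40*s^2 - 128*s + 96)
That last expression is T(s), already simplified. Scaling its denominator by 1/16 (the reciprocal of the leading coefficient) yields the monic denominator.

Answer: s^5 - 5*s^4/2 + s^3 + 5*s^2/2 - 8*s + 6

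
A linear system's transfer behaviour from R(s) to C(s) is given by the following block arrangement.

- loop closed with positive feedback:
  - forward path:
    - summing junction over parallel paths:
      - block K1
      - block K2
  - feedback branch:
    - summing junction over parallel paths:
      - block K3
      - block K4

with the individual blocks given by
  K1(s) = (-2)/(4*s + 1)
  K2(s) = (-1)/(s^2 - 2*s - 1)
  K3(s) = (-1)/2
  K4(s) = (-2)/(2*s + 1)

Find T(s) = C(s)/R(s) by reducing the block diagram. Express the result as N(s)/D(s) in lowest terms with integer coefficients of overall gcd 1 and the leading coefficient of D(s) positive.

(1) combine K1, K2 in parallel; result (1 - 2*s^2)/(4*s^3 - 7*s^2 - 6*s - 1)
(2) reduce the parallel group K3, K4; result (-2*s - 5)/(4*s + 2)
(3) feedback reduction of (K1+K2), (K3+K4), which is the overall transfer function T(s) = C(s)/R(s) in lowest terms

Therefore the answer is (-8*s^3 - 4*s^2 + 4*s + 2)/(16*s^4 - 24*s^3 - 48*s^2 - 14*s + 3).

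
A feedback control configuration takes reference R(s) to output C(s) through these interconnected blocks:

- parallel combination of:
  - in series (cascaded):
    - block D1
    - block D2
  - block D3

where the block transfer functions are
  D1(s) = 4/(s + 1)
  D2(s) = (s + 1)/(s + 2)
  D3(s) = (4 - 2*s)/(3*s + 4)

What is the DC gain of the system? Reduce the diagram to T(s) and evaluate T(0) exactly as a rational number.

[1] reduce the series chain D1, D2 gives 4/(s + 2)
[2] add (D1*D2), D3 (parallel) gives (-2*s^2 + 12*s + 24)/(3*s^2 + 10*s + 8)
Evaluating the step-2 result (the overall T(s)) at s = 0 gives T(0) = 24/8 = 3.

Therefore the answer is 3.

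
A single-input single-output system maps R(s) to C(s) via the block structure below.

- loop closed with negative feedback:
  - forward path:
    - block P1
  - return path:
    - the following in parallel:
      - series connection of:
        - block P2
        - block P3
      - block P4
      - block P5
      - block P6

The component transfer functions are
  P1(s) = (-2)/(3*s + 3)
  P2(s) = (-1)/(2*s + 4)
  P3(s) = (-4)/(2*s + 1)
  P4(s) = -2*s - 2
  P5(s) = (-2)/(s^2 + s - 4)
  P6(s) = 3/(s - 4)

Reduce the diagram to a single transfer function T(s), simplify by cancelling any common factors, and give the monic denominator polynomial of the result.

Answer: s^6 + s^5/2 - 111*s^4/7 - 339*s^3/14 + 178*s^2/7 + 370*s/7 + 88/7

Working:
Step 1: series reduction of P2, P3: 2/(2*s^2 + 5*s + 2)
Step 2: sum the parallel branches (P2*P3), P4, P5, P6: (-4*s^6 - 2*s^5 + 66*s^4 + 105*s^3 - 103*s^2 - 226*s - 40)/(2*s^5 - s^4 - 29*s^3 - 14*s^2 + 64*s + 32)
Step 3: apply the feedback formula to P1, ((P2*P3)+P4+P5+P6): (-4*s^5 + 2*s^4 + 58*s^3 + 28*s^2 - 128*s - 64)/(14*s^6 + 7*s^5 - 222*s^4 - 339*s^3 + 356*s^2 + 740*s + 176)
T(s) is the step-3 result (common factors already cancelled). Leading coefficient of the denominator: 14. Divide through by 14 for the monic polynomial.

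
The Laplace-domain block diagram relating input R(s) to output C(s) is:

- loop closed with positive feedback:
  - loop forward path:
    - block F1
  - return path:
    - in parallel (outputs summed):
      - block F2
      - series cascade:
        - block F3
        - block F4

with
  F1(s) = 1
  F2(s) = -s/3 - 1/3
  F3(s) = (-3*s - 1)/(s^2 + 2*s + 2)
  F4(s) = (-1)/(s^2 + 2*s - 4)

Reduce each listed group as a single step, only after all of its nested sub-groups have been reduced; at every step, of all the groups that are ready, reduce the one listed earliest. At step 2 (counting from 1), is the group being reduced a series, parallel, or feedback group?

Step 1 - series reduction of F3, F4
Step 2 - sum the parallel branches F2, (F3*F4)
Step 3 - feedback reduction of F1, (F2+(F3*F4))
At step 2 the group reduced is parallel.

Hence the answer: parallel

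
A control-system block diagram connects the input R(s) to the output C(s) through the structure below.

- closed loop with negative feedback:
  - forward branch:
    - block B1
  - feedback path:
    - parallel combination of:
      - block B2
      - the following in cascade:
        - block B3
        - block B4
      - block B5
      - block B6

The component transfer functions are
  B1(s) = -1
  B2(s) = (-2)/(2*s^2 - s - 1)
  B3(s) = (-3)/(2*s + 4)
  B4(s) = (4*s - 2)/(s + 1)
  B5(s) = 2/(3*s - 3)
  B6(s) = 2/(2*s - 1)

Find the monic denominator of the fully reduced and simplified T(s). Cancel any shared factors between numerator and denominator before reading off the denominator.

The answer is s^4 + 22*s^3/3 - 77*s^2/12 - 73*s/12 - 1/12.

Reasoning:
Step 1: cascade B3, B4: (3 - 6*s)/(s^2 + 3*s + 2)
Step 2: sum the parallel branches B2, (B3*B4), B5, B6: (-52*s^3 + 98*s^2 + 64*s - 5)/(12*s^4 + 36*s^3 + 21*s^2 - 9*s - 6)
Step 3: collapse the loop (B1 forward, (B2+(B3*B4)+B5+B6) return): (-12*s^4 - 36*s^3 - 21*s^2 + 9*s + 6)/(12*s^4 + 88*s^3 - 77*s^2 - 73*s - 1)
Step 3 gives the fully reduced T(s), with no common factor left to cancel. The denominator's leading coefficient is 12, so divide each of its coefficients by 12 to get the monic form.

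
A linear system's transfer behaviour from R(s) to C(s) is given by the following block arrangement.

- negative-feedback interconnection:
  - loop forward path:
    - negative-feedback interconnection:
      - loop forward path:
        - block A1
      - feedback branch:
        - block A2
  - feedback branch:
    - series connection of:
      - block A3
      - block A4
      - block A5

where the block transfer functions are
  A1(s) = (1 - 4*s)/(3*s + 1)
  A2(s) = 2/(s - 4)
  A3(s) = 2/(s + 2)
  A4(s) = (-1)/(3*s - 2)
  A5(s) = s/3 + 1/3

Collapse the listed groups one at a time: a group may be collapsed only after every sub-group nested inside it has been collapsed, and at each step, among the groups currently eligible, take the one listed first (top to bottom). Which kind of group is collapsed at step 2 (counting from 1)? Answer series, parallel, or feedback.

Step 1. close the feedback loop around A1, A2
Step 2. combine A3, A4, A5 in series
Step 3. apply the feedback formula to [A1/(1+A1*A2)], (A3*A4*A5)
Step 2 collapses a series group.

Therefore the answer is series.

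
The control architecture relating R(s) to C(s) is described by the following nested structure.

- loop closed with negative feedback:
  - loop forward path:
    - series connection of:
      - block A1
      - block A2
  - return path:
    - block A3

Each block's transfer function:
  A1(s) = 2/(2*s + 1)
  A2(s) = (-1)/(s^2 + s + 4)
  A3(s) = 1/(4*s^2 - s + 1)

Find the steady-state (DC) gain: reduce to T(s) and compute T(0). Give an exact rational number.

Answer: -1

Working:
[1] cascade A1, A2: (-2)/(2*s^3 + 3*s^2 + 9*s + 4)
[2] collapse the loop ((A1*A2) forward, A3 return): (-8*s^2 + 2*s - 2)/(8*s^5 + 10*s^4 + 35*s^3 + 10*s^2 + 5*s + 2)
The step-2 result is T(s). Setting s = 0: T(0) = -2/2 = -1.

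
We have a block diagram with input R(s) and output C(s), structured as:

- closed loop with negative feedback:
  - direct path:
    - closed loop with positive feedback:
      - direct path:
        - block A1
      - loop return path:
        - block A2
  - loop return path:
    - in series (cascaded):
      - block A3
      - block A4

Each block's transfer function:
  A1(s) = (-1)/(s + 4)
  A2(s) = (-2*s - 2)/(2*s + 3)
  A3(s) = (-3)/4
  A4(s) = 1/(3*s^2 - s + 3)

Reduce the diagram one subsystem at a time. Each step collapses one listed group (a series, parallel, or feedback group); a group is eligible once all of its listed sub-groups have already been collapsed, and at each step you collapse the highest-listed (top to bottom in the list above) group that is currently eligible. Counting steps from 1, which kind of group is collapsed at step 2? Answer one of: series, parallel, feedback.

Step 1. feedback reduction of A1, A2
Step 2. multiply A3, A4 (series)
Step 3. feedback reduction of [A1/(1-A1*A2)], (A3*A4)
Step 2 collapses a series group.

Hence the answer: series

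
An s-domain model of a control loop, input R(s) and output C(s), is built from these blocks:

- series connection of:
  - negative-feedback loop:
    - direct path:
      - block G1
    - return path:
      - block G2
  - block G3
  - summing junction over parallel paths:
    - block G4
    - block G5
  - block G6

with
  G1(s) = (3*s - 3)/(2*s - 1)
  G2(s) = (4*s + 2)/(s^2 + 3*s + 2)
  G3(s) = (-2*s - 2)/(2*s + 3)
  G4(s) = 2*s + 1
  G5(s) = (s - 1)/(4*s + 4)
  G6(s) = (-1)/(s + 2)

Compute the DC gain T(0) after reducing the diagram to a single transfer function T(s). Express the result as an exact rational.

Reducing step by step:

[1] reduce the feedback loop with forward G1 and return G2: (3*s^3 + 6*s^2 - 3*s - 6)/(2*s^3 + 17*s^2 - 5*s - 8)
[2] add G4, G5 (parallel): (8*s^2 + 13*s + 3)/(4*s + 4)
[3] combine [G1/(1+G1*G2)], G3, (G4+G5), G6 in series: (24*s^4 + 39*s^3 - 15*s^2 - 39*s - 9)/(8*s^4 + 80*s^3 + 82*s^2 - 62*s - 48)
Step 3 gives the overall T(s). Then T(0) = -9/(-48) = 3/16.

Answer: 3/16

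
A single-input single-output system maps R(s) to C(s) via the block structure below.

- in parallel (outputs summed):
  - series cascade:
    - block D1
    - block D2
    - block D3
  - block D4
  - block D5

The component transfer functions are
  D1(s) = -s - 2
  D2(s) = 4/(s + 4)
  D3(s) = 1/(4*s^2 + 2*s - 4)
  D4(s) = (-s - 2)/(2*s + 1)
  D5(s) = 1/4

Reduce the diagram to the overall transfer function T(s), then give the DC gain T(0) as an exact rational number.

(1) cascade D1, D2, D3, giving (-2*s - 4)/(2*s^3 + 9*s^2 + 2*s - 8)
(2) sum the parallel branches (D1*D2*D3), D4, D5, giving (-4*s^4 - 32*s^3 - 83*s^2 - 38*s + 40)/(16*s^4 + 80*s^3 + 52*s^2 - 56*s - 32)
That last expression is T(s); at s = 0 only the constant terms survive, so T(0) = 40/(-32) = -5/4.

Final answer: -5/4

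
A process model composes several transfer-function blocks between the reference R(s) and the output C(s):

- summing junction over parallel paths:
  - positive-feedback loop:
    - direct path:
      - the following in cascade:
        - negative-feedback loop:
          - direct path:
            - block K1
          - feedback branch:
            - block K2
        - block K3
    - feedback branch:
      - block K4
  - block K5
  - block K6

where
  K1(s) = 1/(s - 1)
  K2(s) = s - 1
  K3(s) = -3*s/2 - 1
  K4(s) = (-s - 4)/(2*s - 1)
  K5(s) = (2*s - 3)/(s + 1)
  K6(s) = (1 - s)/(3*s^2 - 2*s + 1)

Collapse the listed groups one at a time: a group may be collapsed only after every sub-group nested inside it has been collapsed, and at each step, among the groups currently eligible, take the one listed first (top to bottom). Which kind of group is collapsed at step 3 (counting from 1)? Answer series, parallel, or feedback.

Reducing step by step:

Step 1: close the feedback loop around K1, K2
Step 2: reduce the series chain [K1/(1+K1*K2)], K3
Step 3: apply the feedback formula to ([K1/(1+K1*K2)]*K3), K4
Step 4: reduce the parallel group [([K1/(1+K1*K2)]*K3)/(1-([K1/(1+K1*K2)]*K3)*K4)], K5, K6
The group at step 3 is a feedback group.

Answer: feedback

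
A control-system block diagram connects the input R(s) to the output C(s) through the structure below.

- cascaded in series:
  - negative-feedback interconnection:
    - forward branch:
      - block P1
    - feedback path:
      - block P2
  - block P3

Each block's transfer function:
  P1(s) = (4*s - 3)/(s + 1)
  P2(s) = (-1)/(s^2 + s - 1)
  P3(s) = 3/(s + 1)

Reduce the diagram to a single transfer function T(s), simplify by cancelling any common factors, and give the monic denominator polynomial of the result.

First reduce the diagram to T(s).

Step 1. apply the feedback formula to P1, P2 -> (4*s^3 + s^2 - 7*s + 3)/(s^3 + 2*s^2 - 4*s + 2)
Step 2. multiply [P1/(1+P1*P2)], P3 (series) -> (12*s^3 + 3*s^2 - 21*s + 9)/(s^4 + 3*s^3 - 2*s^2 - 2*s + 2)
Step 2 gives the fully reduced T(s), with no common factor left to cancel. The denominator is already monic (leading coefficient 1).

Answer: s^4 + 3*s^3 - 2*s^2 - 2*s + 2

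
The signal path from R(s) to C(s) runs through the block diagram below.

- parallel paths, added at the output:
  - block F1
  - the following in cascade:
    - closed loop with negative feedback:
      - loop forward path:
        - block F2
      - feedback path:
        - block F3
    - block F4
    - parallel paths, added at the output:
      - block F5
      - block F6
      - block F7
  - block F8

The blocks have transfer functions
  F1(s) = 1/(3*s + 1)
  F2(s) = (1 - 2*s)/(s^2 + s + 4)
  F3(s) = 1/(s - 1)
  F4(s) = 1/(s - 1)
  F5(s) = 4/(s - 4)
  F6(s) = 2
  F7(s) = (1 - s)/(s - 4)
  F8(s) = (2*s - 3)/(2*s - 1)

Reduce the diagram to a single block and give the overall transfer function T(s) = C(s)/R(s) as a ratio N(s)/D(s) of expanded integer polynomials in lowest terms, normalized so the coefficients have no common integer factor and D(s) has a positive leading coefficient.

Answer: (6*s^6 - 29*s^5 + 10*s^4 + 13*s^3 + 80*s^2 - 36*s - 45)/(6*s^6 - 25*s^5 + 9*s^4 - 39*s^3 + 78*s^2 - 5*s - 12)

Working:
Step 1: feedback reduction of F2, F3: (-2*s^2 + 3*s - 1)/(s^3 + s - 3)
Step 2: add F5, F6, F7 (parallel): (s - 3)/(s - 4)
Step 3: combine [F2/(1+F2*F3)], F4, (F5+F6+F7) in series: (-2*s^2 + 7*s - 3)/(s^4 - 4*s^3 + s^2 - 7*s + 12)
Step 4: reduce the parallel group F1, ([F2/(1+F2*F3)]*F4*(F5+F6+F7)), F8: this yields T(s), and no further normalization is needed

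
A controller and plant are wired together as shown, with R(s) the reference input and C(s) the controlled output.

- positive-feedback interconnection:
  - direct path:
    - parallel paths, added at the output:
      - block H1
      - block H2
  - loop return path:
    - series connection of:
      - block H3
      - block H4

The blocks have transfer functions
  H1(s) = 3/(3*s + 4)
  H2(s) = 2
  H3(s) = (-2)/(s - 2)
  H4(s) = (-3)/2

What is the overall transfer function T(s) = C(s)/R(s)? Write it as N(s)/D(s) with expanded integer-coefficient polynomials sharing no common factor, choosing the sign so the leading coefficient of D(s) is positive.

Step 1. combine H1, H2 in parallel gives (6*s + 11)/(3*s + 4)
Step 2. reduce the series chain H3, H4 gives 3/(s - 2)
Step 3. close the feedback loop around (H1+H2), (H3*H4); the result is T(s) itself (integer coefficients, no common factor, positive leading denominator coefficient)

Hence the answer: (6*s^2 - s - 22)/(3*s^2 - 20*s - 41)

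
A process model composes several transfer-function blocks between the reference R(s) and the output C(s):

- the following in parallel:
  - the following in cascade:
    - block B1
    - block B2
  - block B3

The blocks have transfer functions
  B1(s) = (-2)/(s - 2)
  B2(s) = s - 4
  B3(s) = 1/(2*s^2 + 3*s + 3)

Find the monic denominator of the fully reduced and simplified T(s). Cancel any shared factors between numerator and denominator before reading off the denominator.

First reduce the diagram to T(s).

[1] reduce the series chain B1, B2 gives (8 - 2*s)/(s - 2)
[2] sum the parallel branches (B1*B2), B3 gives (-4*s^3 + 10*s^2 + 19*s + 22)/(2*s^3 - s^2 - 3*s - 6)
T(s) is the step-2 result (common factors already cancelled). Leading coefficient of the denominator: 2. Divide through by 2 for the monic polynomial.

Answer: s^3 - s^2/2 - 3*s/2 - 3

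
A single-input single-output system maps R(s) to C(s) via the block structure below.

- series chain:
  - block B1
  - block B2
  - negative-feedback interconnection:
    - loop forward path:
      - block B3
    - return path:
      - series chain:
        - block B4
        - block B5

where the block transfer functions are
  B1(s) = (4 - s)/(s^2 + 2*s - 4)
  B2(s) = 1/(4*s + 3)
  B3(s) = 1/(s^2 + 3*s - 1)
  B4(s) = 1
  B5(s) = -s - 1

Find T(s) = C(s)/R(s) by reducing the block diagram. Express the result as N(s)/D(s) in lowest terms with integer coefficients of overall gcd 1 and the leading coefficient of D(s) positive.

[1] series reduction of B4, B5, giving -s - 1
[2] feedback reduction of B3, (B4*B5), giving 1/(s^2 + 2*s - 2)
[3] reduce the series chain B1, B2, [B3/(1+B3*(B4*B5))]; the result is T(s) itself (integer coefficients, no common factor, positive leading denominator coefficient)

Final answer: (4 - s)/(4*s^5 + 19*s^4 + 4*s^3 - 54*s^2 - 4*s + 24)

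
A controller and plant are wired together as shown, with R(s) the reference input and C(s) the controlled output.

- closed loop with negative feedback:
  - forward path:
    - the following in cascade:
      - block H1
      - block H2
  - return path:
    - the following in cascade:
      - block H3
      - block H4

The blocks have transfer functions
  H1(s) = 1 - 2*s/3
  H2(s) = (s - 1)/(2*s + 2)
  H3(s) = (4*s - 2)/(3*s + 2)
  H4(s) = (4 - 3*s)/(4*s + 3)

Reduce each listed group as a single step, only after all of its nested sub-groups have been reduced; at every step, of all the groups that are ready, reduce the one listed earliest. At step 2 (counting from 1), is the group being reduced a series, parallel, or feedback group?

Step 1. reduce the series chain H1, H2
Step 2. combine H3, H4 in series
Step 3. feedback reduction of (H1*H2), (H3*H4)
The group at step 2 is a series group.

Answer: series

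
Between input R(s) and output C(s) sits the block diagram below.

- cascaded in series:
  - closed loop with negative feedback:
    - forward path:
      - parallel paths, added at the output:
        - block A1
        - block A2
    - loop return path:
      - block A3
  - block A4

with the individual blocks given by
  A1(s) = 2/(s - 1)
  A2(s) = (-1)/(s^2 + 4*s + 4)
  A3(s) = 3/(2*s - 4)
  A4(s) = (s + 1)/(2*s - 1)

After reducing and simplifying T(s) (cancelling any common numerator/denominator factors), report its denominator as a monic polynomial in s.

(1) parallel reduction of A1, A2 = (2*s^2 + 7*s + 9)/(s^3 + 3*s^2 - 4)
(2) reduce the feedback loop with forward (A1+A2) and return A3 = (4*s^3 + 6*s^2 - 10*s - 36)/(2*s^4 + 2*s^3 - 6*s^2 + 13*s + 43)
(3) multiply [(A1+A2)/(1+(A1+A2)*A3)], A4 (series) = (4*s^4 + 10*s^3 - 4*s^2 - 46*s - 36)/(4*s^5 + 2*s^4 - 14*s^3 + 32*s^2 + 73*s - 43)
Step 3 gives the fully reduced T(s), with no common factor left to cancel. The denominator's leading coefficient is 4, so divide each of its coefficients by 4 to get the monic form.

Answer: s^5 + s^4/2 - 7*s^3/2 + 8*s^2 + 73*s/4 - 43/4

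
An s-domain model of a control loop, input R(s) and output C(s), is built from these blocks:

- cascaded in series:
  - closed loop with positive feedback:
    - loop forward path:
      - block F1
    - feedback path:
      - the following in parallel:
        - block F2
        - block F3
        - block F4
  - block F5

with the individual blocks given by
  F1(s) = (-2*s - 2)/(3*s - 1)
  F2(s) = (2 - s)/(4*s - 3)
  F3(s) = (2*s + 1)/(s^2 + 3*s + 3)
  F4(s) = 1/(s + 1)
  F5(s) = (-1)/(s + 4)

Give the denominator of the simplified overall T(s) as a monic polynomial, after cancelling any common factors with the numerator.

[1] combine F2, F3, F4 in parallel; result (-s^4 + 10*s^3 + 17*s^2 + 7*s - 6)/(4*s^4 + 13*s^3 + 12*s^2 - 6*s - 9)
[2] close the feedback loop around F1, (F2+F3+F4); result (-8*s^4 - 26*s^3 - 24*s^2 + 12*s + 18)/(10*s^4 + 43*s^3 + 34*s^2 - 16*s - 3)
[3] combine [F1/(1-F1*(F2+F3+F4))], F5 in series; result (8*s^4 + 26*s^3 + 24*s^2 - 12*s - 18)/(10*s^5 + 83*s^4 + 206*s^3 + 120*s^2 - 67*s - 12)
The result of step 3 is T(s) in lowest terms. Its denominator has leading coefficient 10; dividing the denominator through by 10 makes it monic.

Final answer: s^5 + 83*s^4/10 + 103*s^3/5 + 12*s^2 - 67*s/10 - 6/5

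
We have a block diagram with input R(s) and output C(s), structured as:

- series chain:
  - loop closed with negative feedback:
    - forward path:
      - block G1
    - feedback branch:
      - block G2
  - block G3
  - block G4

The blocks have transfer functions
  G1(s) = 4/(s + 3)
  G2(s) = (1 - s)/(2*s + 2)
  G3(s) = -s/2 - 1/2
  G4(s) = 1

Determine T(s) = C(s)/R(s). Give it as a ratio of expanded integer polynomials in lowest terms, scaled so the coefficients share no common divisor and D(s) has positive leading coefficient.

First reduce the diagram to T(s).

Step 1 - reduce the feedback loop with forward G1 and return G2: (4*s + 4)/(s^2 + 2*s + 5)
Step 2 - reduce the series chain [G1/(1+G1*G2)], G3, G4, which is the overall transfer function T(s) = C(s)/R(s) in lowest terms

Answer: (-2*s^2 - 4*s - 2)/(s^2 + 2*s + 5)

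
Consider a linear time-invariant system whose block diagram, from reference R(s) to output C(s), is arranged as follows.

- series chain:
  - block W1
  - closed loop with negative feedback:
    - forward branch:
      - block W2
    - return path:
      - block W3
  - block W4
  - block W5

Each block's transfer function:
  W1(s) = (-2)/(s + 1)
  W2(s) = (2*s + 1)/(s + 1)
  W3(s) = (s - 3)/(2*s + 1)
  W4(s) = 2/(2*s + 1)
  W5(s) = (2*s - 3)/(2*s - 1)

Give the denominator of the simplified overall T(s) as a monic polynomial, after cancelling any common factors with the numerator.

Answer: s^3 - s^2/2 - s + 1/2

Working:
Step 1. close the feedback loop around W2, W3 gives (2*s + 1)/(2*s - 2)
Step 2. combine W1, [W2/(1+W2*W3)], W4, W5 in series gives (6 - 4*s)/(2*s^3 - s^2 - 2*s + 1)
T(s) is the step-2 result (common factors already cancelled). Leading coefficient of the denominator: 2. Divide through by 2 for the monic polynomial.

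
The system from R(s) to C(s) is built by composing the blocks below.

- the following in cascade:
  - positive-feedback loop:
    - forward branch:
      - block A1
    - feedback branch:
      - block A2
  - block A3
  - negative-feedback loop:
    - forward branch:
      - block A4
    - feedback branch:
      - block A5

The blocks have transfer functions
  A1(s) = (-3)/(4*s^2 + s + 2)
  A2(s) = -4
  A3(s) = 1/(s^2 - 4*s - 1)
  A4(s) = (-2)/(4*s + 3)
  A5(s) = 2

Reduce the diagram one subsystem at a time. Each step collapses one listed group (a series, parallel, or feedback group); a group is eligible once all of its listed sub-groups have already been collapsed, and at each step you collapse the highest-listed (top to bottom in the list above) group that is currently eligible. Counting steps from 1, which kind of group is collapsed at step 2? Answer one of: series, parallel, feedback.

[1] collapse the loop (A1 forward, A2 return)
[2] close the feedback loop around A4, A5
[3] combine [A1/(1-A1*A2)], A3, [A4/(1+A4*A5)] in series
The group at step 2 is a feedback group.

Answer: feedback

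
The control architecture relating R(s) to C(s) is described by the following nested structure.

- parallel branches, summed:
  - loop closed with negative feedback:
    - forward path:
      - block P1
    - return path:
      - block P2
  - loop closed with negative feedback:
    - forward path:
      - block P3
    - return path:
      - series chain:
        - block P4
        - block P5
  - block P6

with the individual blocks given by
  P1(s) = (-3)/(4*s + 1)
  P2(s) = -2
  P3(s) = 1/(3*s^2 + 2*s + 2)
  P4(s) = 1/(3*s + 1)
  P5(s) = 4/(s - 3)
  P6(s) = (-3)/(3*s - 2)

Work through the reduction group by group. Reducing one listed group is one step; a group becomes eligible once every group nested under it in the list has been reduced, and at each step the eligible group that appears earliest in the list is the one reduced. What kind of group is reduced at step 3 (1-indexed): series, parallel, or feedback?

Reducing step by step:

Step 1: collapse the loop (P1 forward, P2 return)
Step 2: series reduction of P4, P5
Step 3: reduce the feedback loop with forward P3 and return (P4*P5)
Step 4: reduce the parallel group [P1/(1+P1*P2)], [P3/(1+P3*(P4*P5))], P6
At step 3 the group reduced is feedback.

Answer: feedback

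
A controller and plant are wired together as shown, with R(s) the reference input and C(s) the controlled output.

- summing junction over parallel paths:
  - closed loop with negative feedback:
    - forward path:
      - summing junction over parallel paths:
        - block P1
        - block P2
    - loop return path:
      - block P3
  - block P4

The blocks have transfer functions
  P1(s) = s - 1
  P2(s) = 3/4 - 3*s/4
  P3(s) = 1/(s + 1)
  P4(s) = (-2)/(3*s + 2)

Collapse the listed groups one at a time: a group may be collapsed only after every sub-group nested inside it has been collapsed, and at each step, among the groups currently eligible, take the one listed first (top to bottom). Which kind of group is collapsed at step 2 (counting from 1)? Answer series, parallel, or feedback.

Step 1 - parallel reduction of P1, P2
Step 2 - apply the feedback formula to (P1+P2), P3
Step 3 - combine [(P1+P2)/(1+(P1+P2)*P3)], P4 in parallel
The group at step 2 is a feedback group.

Answer: feedback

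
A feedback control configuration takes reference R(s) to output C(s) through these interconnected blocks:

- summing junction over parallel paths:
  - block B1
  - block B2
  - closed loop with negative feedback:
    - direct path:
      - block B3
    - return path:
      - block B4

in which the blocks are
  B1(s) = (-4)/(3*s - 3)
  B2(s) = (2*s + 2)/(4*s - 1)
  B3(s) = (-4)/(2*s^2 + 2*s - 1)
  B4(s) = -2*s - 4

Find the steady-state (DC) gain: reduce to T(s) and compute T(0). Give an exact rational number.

Answer: -14/15

Working:
Step 1: collapse the loop (B3 forward, B4 return); result (-4)/(2*s^2 + 10*s + 15)
Step 2: parallel reduction of B1, B2, [B3/(1+B3*B4)]; result (12*s^4 + 28*s^3 - 122*s^2 - 200*s - 42)/(24*s^4 + 90*s^3 + 36*s^2 - 195*s + 45)
Step 2 gives the overall T(s). Then T(0) = -42/45 = -14/15.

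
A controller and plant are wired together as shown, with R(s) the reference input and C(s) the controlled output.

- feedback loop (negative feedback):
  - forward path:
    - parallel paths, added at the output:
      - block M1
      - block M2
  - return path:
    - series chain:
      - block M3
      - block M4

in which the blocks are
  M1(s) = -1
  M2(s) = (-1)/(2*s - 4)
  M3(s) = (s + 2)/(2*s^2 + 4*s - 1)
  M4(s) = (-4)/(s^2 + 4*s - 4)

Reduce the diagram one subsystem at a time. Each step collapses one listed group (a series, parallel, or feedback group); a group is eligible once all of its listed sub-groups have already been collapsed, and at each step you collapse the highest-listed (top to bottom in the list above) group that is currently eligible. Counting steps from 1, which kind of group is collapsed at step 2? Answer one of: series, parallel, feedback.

Step 1 - sum the parallel branches M1, M2
Step 2 - reduce the series chain M3, M4
Step 3 - close the feedback loop around (M1+M2), (M3*M4)
The group at step 2 is a series group.

Final answer: series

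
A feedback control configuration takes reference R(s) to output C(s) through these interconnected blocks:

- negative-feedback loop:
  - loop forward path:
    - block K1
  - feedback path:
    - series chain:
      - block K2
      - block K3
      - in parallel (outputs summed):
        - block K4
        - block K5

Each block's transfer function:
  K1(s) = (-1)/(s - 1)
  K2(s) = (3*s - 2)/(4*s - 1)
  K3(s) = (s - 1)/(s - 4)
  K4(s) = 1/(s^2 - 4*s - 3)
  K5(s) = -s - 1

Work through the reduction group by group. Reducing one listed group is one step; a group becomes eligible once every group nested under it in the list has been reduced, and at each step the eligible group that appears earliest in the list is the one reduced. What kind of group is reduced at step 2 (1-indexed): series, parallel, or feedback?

The answer is series.

Reasoning:
Step 1 - parallel reduction of K4, K5
Step 2 - combine K2, K3, (K4+K5) in series
Step 3 - apply the feedback formula to K1, (K2*K3*(K4+K5))
The group at step 2 is a series group.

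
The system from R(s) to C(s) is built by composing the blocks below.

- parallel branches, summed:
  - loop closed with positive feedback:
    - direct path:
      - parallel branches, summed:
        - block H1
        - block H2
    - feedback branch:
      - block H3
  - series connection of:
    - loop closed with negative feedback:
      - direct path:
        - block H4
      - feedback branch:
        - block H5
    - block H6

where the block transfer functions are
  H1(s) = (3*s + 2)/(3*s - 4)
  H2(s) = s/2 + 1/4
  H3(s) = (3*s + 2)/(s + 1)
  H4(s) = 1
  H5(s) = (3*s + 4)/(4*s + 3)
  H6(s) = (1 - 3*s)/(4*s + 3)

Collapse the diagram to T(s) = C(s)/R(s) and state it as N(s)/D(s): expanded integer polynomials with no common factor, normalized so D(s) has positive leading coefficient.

Step 1. add H1, H2 (parallel); result (6*s^2 + 7*s + 4)/(12*s - 16)
Step 2. apply the feedback formula to (H1+H2), H3; result (-6*s^3 - 13*s^2 - 11*s - 4)/(18*s^3 + 21*s^2 + 30*s + 24)
Step 3. reduce the feedback loop with forward H4 and return H5; result (4*s + 3)/(7*s + 7)
Step 4. reduce the series chain [H4/(1+H4*H5)], H6; result (1 - 3*s)/(7*s + 7)
Step 5. parallel reduction of [(H1+H2)/(1-(H1+H2)*H3)], ([H4/(1+H4*H5)]*H6); the result is T(s) itself (integer coefficients, no common factor, positive leading denominator coefficient)

Answer: (-96*s^4 - 178*s^3 - 237*s^2 - 147*s - 4)/(126*s^4 + 273*s^3 + 357*s^2 + 378*s + 168)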